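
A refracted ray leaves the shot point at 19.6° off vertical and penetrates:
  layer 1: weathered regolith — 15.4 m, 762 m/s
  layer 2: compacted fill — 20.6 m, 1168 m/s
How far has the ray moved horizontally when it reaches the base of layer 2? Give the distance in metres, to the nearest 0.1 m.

17.8 m

Apply Snell's law at each interface; in layer i the horizontal offset is hᵢ·tan θᵢ.
Layer 1: θ = 19.60°; offset = 15.4·tan 19.60° = 5.484 m.
Layer 2: sin θ = 1168·sin 19.6°/762 = 0.5142, θ = 30.94°; offset = 20.6·tan 30.94° = 12.350 m.
Summing the layer offsets gives 17.833 m.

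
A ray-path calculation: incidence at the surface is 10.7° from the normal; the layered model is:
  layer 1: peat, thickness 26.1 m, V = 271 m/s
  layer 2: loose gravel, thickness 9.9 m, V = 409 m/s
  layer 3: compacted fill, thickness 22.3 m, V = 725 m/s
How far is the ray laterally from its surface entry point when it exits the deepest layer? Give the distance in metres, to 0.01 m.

20.58 m

p = sin θ₁/V₁ = sin 10.7°/271 = 6.8512e-04 s/m is conserved through the stack.
Layer 1: θ = 10.70°; offset = 26.1·tan 10.70° = 4.9316 m.
Layer 2: sin θ = p·409 = 0.2802 → θ = 16.27°; offset = 9.9·tan 16.27° = 2.8899 m.
Layer 3: sin θ = p·725 = 0.4967 → θ = 29.78°; offset = 22.3·tan 29.78° = 12.7623 m.
Summing the layer offsets gives 20.5838 m.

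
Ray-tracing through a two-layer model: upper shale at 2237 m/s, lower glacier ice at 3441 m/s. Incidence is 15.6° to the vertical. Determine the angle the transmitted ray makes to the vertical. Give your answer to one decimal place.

24.4°

sin θ₁/V₁ = sin θ₂/V₂ ⇒ sin θ₂ = 3441·sin 15.6°/2237 = 3441·0.2689/2237 = 0.4137.
θ₂ = sin⁻¹(0.4137) = 24.43° (from vertical).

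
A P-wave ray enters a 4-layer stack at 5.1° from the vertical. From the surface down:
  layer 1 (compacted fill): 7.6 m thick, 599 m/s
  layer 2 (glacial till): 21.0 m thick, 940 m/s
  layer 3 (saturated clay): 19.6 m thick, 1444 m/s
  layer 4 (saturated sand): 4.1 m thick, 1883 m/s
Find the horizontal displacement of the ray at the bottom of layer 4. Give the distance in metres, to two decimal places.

9.13 m

Apply Snell's law at each interface; in layer i the horizontal offset is hᵢ·tan θᵢ.
Layer 1: θ = 5.10°; offset = 7.6·tan 5.10° = 0.6783 m.
Layer 2: sin θ = 940·sin 5.1°/599 = 0.1395, θ = 8.02°; offset = 21.0·tan 8.02° = 2.9584 m.
Layer 3: sin θ = 1444·sin 5.1°/599 = 0.2143, θ = 12.37°; offset = 19.6·tan 12.37° = 4.3001 m.
Layer 4: sin θ = 1883·sin 5.1°/599 = 0.2794, θ = 16.23°; offset = 4.1·tan 16.23° = 1.1933 m.
Total horizontal offset = 9.1301 m.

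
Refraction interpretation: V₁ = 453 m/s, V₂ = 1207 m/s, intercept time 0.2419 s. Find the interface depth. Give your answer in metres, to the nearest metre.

59 m

θ_c = arcsin(453/1207) = 22.04°; cos θ_c = 0.9269.
tᵢ = 2h cos θ_c/V₁ ⇒ h = tᵢ·V₁/(2 cos θ_c) = 0.2419·453/(2·0.9269) = 59.11 m.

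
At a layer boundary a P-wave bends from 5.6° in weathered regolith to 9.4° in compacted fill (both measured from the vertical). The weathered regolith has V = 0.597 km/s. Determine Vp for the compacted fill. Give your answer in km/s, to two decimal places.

Snell's law: sin 5.6°/V₁ = sin 9.4°/V₂.
V₂ = V₁·sin 9.4°/sin 5.6° = 0.597 × 1.6737 = 1.00 km/s.

1.00 km/s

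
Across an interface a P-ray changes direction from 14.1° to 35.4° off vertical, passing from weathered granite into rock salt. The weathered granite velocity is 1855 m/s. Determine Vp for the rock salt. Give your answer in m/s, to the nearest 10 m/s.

Snell's law: sin 14.1°/V₁ = sin 35.4°/V₂.
V₂ = V₁·sin 35.4°/sin 14.1° = 1855 × 2.3779 = 4410.92 m/s.

4410 m/s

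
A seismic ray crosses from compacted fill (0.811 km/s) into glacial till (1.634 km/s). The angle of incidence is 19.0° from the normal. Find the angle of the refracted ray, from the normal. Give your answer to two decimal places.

40.99°

Snell's law: sin θ₂ = (V₂/V₁)·sin θ₁ = (1.634/0.811)·sin 19.0° = 0.6560.
θ₂ = arcsin 0.6560 = 40.99° from the normal.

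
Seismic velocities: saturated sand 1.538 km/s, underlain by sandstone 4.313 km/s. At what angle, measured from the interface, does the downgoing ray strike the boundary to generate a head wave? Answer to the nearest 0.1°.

69.1°

Critical incidence: sin θ_c = V₁/V₂ = 1.538/4.313 = 0.3566.
θ_c = arcsin 0.3566 = 20.89°.
Measured from the interface: 90° − 20.89° = 69.11°.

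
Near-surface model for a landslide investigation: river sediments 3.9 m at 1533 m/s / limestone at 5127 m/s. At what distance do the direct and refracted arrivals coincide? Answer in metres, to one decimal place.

θ_c = arcsin(1533/5127) = 17.40°, so cos θ_c = 0.9543 and tᵢ = 2h cos θ_c/V₁ = 0.0049 s.
At crossover x/V₁ = x/V₂ + tᵢ ⇒ x = tᵢ/(1/V₁ − 1/V₂) = 0.00486/(6.5232e-04 − 1.9505e-04) = 10.62 m.

10.6 m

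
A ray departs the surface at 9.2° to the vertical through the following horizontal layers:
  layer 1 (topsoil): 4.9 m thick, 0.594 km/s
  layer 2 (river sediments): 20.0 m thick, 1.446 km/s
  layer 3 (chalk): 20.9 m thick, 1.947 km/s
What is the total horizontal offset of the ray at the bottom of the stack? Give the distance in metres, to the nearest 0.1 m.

22.1 m

Apply Snell's law at each interface; in layer i the horizontal offset is hᵢ·tan θᵢ.
Layer 1: θ = 9.20°; offset = 4.9·tan 9.20° = 0.794 m.
Layer 2: sin θ = 1.446·sin 9.2°/0.594 = 0.3892, θ = 22.91°; offset = 20.0·tan 22.91° = 8.450 m.
Layer 3: sin θ = 1.947·sin 9.2°/0.594 = 0.5241, θ = 31.60°; offset = 20.9·tan 31.60° = 12.860 m.
Σ offsets = 22.104 m.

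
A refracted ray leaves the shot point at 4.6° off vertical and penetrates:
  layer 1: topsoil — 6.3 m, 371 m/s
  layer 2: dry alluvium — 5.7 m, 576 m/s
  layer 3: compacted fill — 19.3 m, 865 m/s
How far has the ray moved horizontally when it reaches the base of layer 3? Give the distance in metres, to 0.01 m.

p = sin θ₁/V₁ = sin 4.6°/371 = 2.1617e-04 s/m is conserved through the stack.
Layer 1: θ = 4.60°; offset = 6.3·tan 4.60° = 0.5069 m.
Layer 2: sin θ = p·576 = 0.1245 → θ = 7.15°; offset = 5.7·tan 7.15° = 0.7153 m.
Layer 3: sin θ = p·865 = 0.1870 → θ = 10.78°; offset = 19.3·tan 10.78° = 3.6736 m.
Summing the layer offsets gives 4.8958 m.

4.90 m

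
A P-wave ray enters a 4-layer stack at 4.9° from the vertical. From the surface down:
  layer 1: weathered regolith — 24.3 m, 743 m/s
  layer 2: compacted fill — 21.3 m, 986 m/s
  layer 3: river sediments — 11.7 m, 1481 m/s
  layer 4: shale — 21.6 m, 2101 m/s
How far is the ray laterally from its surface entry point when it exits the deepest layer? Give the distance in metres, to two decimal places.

11.91 m

p = sin θ₁/V₁ = sin 4.9°/743 = 1.1496e-04 s/m is conserved through the stack.
Layer 1: θ = 4.90°; offset = 24.3·tan 4.90° = 2.0832 m.
Layer 2: sin θ = p·986 = 0.1134 → θ = 6.51°; offset = 21.3·tan 6.51° = 2.4301 m.
Layer 3: sin θ = p·1481 = 0.1703 → θ = 9.80°; offset = 11.7·tan 9.80° = 2.0215 m.
Layer 4: sin θ = p·2101 = 0.2415 → θ = 13.98°; offset = 21.6·tan 13.98° = 5.3764 m.
Summing the layer offsets gives 11.9112 m.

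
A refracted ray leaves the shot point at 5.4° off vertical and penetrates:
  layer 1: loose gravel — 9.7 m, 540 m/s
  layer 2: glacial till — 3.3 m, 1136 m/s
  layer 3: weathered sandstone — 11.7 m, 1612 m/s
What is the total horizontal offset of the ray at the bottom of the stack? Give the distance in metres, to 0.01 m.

5.01 m

Apply Snell's law at each interface; in layer i the horizontal offset is hᵢ·tan θᵢ.
Layer 1: θ = 5.40°; offset = 9.7·tan 5.40° = 0.9169 m.
Layer 2: sin θ = 1136·sin 5.4°/540 = 0.1980, θ = 11.42°; offset = 3.3·tan 11.42° = 0.6665 m.
Layer 3: sin θ = 1612·sin 5.4°/540 = 0.2809, θ = 16.32°; offset = 11.7·tan 16.32° = 3.4248 m.
Σ offsets = 5.0082 m.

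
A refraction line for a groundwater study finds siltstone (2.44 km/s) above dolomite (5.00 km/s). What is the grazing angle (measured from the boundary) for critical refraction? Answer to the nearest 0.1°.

At critical incidence the refracted ray runs along the interface (θ₂ = 90°), so sin θ_c = V₁/V₂.
θ_c = arcsin(2.44/5.00) = arcsin 0.4880 = 29.21°.
Measured from the interface: 90° − 29.21° = 60.79°.

60.8°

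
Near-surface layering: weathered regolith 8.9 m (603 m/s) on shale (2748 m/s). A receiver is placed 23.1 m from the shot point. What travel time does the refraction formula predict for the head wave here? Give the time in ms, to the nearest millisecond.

t = x/V₂ + 2h·√(V₂²−V₁²)/(V₁V₂).
√(V₂²−V₁²) = √(2748²−603²) = 2681.0 m/s; delay term = 2·8.9·2681.0/(603·2748) = 0.02880 s.
t = 23.1/2748 + 0.02880 = 0.03721 s.

37 ms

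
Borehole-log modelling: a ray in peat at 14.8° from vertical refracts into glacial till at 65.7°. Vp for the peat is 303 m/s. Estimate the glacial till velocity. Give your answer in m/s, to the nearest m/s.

1081 m/s

Snell's law: sin 14.8°/V₁ = sin 65.7°/V₂.
V₂ = V₁·sin 65.7°/sin 14.8° = 303 × 3.5679 = 1081.07 m/s.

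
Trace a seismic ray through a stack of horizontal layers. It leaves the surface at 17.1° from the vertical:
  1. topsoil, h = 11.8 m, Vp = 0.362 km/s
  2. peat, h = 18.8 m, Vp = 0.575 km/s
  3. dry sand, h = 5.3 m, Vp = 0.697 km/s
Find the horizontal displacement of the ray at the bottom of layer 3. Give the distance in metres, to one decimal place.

p = sin θ₁/V₁ = sin 17.1°/0.362 = 8.1227e-01 s/km is conserved through the stack.
Layer 1: θ = 17.10°; offset = 11.8·tan 17.10° = 3.630 m.
Layer 2: sin θ = p·0.575 = 0.4671 → θ = 27.84°; offset = 18.8·tan 27.84° = 9.930 m.
Layer 3: sin θ = p·0.697 = 0.5661 → θ = 34.48°; offset = 5.3·tan 34.48° = 3.640 m.
Total horizontal offset = 17.201 m.

17.2 m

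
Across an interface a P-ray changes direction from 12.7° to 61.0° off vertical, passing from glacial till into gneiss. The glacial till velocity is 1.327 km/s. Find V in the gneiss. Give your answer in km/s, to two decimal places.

5.28 km/s

Snell's law: sin 12.7°/V₁ = sin 61.0°/V₂.
V₂ = V₁·sin 61.0°/sin 12.7° = 1.327 × 3.9783 = 5.28 km/s.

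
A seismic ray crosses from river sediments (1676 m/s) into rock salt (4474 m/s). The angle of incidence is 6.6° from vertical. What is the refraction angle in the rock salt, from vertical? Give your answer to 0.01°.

Snell's law: sin θ₂ = (V₂/V₁)·sin θ₁ = (4474/1676)·sin 6.6° = 0.3068.
θ₂ = arcsin 0.3068 = 17.87° from the normal.

17.87°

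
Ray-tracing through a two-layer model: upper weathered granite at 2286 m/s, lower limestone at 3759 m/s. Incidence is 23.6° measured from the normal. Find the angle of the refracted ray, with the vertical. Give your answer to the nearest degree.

sin θ₁/V₁ = sin θ₂/V₂ ⇒ sin θ₂ = 3759·sin 23.6°/2286 = 3759·0.4003/2286 = 0.6583.
θ₂ = sin⁻¹(0.6583) = 41.17° (from vertical).

41°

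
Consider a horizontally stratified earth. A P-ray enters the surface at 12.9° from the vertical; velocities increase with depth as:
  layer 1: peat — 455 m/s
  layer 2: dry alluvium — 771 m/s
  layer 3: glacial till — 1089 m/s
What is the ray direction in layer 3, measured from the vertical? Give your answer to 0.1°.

32.3°

Snell's law across each interface conserves sin θ / V, so sin θ_3 = V_3·sin θ₁/V₁.
sin θ_3 = 1089 × sin 12.9° / 455 = 0.5343.
θ_3 = 32.30° from the vertical.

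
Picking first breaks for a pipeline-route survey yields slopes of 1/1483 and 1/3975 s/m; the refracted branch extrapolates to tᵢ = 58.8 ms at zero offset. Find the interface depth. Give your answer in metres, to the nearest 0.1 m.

h = tᵢ·V₁·V₂ / (2·√(V₂²−V₁²)).
√(V₂²−V₁²) = √(3975² − 1483²) = 3688.0 m/s.
h = 0.0588 s × 1483 × 3975 / (2 × 3688.0) = 46.99 m.

47.0 m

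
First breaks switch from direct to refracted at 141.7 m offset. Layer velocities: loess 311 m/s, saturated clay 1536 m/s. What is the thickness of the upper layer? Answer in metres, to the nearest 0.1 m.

57.7 m

x_cross = 2h·√((V₂+V₁)/(V₂−V₁)) → h = x_cross / (2·√((V₂+V₁)/(V₂−V₁))).
√((V₂+V₁)/(V₂−V₁)) = √((1536+311)/(1536−311)) = 1.2279.
h = 141.7 / (2·1.2279) = 57.70 m.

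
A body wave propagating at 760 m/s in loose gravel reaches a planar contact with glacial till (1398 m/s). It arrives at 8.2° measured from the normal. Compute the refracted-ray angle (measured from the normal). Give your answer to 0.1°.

Snell's law: sin θ₂ = (V₂/V₁)·sin θ₁ = (1398/760)·sin 8.2° = 0.2624.
θ₂ = sin⁻¹(0.2624) = 15.21° (from vertical).

15.2°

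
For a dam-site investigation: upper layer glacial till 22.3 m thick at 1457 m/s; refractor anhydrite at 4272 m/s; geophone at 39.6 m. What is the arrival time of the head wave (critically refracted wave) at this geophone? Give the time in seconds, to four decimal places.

θ_c = arcsin(V₁/V₂) = arcsin(1457/4272) = 19.94°, cos θ_c = 0.9400.
Intercept time tᵢ = 2h cos θ_c / V₁ = 2·22.3·0.9400/1457 = 0.02878 s.
t = x/V₂ + tᵢ = 39.6/4272 + 0.02878 = 0.03805 s.

0.0380 s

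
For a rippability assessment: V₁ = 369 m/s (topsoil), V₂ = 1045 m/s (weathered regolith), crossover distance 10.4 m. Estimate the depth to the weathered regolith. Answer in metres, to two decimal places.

3.60 m

h = (x_cross/2)·√((V₂−V₁)/(V₂+V₁)).
(V₂−V₁)/(V₂+V₁) = (1045−369)/(1045+369) = 0.4781; √ = 0.6914.
h = (10.4/2)·0.6914 = 3.60 m.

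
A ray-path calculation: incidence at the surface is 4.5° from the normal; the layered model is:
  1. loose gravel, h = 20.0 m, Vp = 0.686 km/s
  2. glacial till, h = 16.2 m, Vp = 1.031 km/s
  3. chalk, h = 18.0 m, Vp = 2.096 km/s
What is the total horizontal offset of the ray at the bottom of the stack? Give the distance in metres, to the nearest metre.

Ray parameter p = sin 4.5° / 0.686 km/s = 1.1437e-01 s/km.
Layer 1: θ = 4.50°; offset = 20.0·tan 4.50° = 1.574 m.
Layer 2: sin θ = p·1.031 = 0.1179 → θ = 6.77°; offset = 16.2·tan 6.77° = 1.924 m.
Layer 3: sin θ = p·2.096 = 0.2397 → θ = 13.87°; offset = 18.0·tan 13.87° = 4.445 m.
Summing the layer offsets gives 7.942 m.

8 m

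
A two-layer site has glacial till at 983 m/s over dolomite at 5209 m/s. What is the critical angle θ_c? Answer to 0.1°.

Critical incidence: sin θ_c = V₁/V₂ = 983/5209 = 0.1887.
θ_c = arcsin 0.1887 = 10.88°.

10.9°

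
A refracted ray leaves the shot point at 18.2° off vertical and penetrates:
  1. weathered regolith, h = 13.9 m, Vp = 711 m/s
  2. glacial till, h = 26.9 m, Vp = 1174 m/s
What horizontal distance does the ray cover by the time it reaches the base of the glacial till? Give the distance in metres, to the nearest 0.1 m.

20.8 m

Apply Snell's law at each interface; in layer i the horizontal offset is hᵢ·tan θᵢ.
Layer 1: θ = 18.20°; offset = 13.9·tan 18.20° = 4.570 m.
Layer 2: sin θ = 1174·sin 18.2°/711 = 0.5157, θ = 31.05°; offset = 26.9·tan 31.05° = 16.193 m.
Summing the layer offsets gives 20.763 m.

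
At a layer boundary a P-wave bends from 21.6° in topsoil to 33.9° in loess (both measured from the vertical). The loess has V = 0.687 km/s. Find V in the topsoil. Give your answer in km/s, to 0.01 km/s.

sin 21.6° = 0.3681; sin 33.9° = 0.5577.
V₁ = V₂·(sin θ₁/sin θ₂) = 0.687·(0.3681/0.5577) = 0.45 km/s.

0.45 km/s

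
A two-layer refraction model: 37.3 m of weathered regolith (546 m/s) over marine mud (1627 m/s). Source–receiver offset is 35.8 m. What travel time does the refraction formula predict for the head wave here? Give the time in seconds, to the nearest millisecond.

θ_c = arcsin(V₁/V₂) = arcsin(546/1627) = 19.61°, cos θ_c = 0.9420.
Intercept time tᵢ = 2h cos θ_c / V₁ = 2·37.3·0.9420/546 = 0.12871 s.
t = x/V₂ + tᵢ = 35.8/1627 + 0.12871 = 0.15071 s.

0.151 s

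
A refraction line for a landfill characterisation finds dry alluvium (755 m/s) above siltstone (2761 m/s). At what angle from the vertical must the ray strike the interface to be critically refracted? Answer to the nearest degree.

At critical incidence the refracted ray runs along the interface (θ₂ = 90°), so sin θ_c = V₁/V₂.
θ_c = arcsin(755/2761) = arcsin 0.2735 = 15.87°.

16°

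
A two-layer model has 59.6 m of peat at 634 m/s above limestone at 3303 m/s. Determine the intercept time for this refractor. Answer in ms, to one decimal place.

184.5 ms

θ_c = arcsin(V₁/V₂) = arcsin(634/3303) = 11.07°; cos θ_c = 0.9814.
tᵢ = 2h·cos θ_c / V₁ = 2·59.6·0.9814 / 634 = 0.18452 s.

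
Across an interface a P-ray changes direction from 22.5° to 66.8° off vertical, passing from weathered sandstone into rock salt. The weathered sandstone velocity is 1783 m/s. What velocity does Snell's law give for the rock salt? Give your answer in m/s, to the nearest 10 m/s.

4280 m/s

sin 22.5° = 0.3827; sin 66.8° = 0.9191.
V₂ = V₁·(sin θ₂/sin θ₁) = 1783·(0.9191/0.3827) = 4282.44 m/s.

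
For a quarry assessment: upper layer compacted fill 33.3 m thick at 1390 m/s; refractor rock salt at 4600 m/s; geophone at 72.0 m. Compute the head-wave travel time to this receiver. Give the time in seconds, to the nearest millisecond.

θ_c = arcsin(V₁/V₂) = arcsin(1390/4600) = 17.59°, cos θ_c = 0.9533.
Intercept time tᵢ = 2h cos θ_c / V₁ = 2·33.3·0.9533/1390 = 0.04567 s.
t = x/V₂ + tᵢ = 72.0/4600 + 0.04567 = 0.06133 s.

0.061 s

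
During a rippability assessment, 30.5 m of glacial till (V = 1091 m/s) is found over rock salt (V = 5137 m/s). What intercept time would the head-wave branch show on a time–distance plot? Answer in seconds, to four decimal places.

0.0546 s

θ_c = arcsin(V₁/V₂) = arcsin(1091/5137) = 12.26°; cos θ_c = 0.9772.
tᵢ = 2h·cos θ_c / V₁ = 2·30.5·0.9772 / 1091 = 0.05464 s.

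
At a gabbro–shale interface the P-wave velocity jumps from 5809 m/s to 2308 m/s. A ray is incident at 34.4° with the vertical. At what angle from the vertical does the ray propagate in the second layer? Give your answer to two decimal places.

sin θ₁/V₁ = sin θ₂/V₂ ⇒ sin θ₂ = 2308·sin 34.4°/5809 = 2308·0.5650/5809 = 0.2245.
θ₂ = sin⁻¹(0.2245) = 12.97° (from vertical).

12.97°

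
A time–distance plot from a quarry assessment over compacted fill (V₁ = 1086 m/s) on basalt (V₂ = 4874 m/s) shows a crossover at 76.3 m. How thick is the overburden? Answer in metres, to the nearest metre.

30 m

x_cross = 2h·√((V₂+V₁)/(V₂−V₁)) → h = x_cross / (2·√((V₂+V₁)/(V₂−V₁))).
√((V₂+V₁)/(V₂−V₁)) = √((4874+1086)/(4874−1086)) = 1.2543.
h = 76.3 / (2·1.2543) = 30.41 m.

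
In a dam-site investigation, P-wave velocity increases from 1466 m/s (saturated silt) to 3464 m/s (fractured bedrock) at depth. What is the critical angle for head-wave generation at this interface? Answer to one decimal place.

Critical incidence: sin θ_c = V₁/V₂ = 1466/3464 = 0.4232.
θ_c = arcsin 0.4232 = 25.04°.

25.0°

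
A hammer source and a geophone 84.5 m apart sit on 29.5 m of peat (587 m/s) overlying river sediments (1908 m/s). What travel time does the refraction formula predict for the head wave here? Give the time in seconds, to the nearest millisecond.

0.140 s

θ_c = arcsin(V₁/V₂) = arcsin(587/1908) = 17.92°, cos θ_c = 0.9515.
Intercept time tᵢ = 2h cos θ_c / V₁ = 2·29.5·0.9515/587 = 0.09564 s.
t = x/V₂ + tᵢ = 84.5/1908 + 0.09564 = 0.13992 s.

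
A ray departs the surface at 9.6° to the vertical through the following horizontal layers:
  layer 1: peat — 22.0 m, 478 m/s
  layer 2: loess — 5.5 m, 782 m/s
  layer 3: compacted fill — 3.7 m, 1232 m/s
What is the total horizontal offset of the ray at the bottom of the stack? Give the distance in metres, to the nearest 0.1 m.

7.0 m

Ray parameter p = sin 9.6° / 478 m/s = 3.4889e-04 s/m.
Layer 1: θ = 9.60°; offset = 22.0·tan 9.60° = 3.721 m.
Layer 2: sin θ = p·782 = 0.2728 → θ = 15.83°; offset = 5.5·tan 15.83° = 1.560 m.
Layer 3: sin θ = p·1232 = 0.4298 → θ = 25.46°; offset = 3.7·tan 25.46° = 1.761 m.
Total horizontal offset = 7.042 m.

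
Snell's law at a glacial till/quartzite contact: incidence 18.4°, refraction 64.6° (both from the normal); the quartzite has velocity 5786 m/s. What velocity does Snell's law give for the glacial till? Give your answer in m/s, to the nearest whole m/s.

Snell's law: sin 18.4°/V₁ = sin 64.6°/V₂.
V₁ = V₂·sin 18.4°/sin 64.6° = 5786 × 0.3494 = 2021.78 m/s.

2022 m/s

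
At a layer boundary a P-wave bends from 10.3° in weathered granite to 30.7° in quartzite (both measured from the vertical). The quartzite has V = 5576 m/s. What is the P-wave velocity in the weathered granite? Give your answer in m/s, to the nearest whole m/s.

sin 10.3° = 0.1788; sin 30.7° = 0.5105.
V₁ = V₂·(sin θ₁/sin θ₂) = 5576·(0.1788/0.5105) = 1952.83 m/s.

1953 m/s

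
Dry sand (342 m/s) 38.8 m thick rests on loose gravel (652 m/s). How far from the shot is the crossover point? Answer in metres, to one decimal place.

θ_c = arcsin(342/652) = 31.64°, so cos θ_c = 0.8514 and tᵢ = 2h cos θ_c/V₁ = 0.1932 s.
At crossover x/V₁ = x/V₂ + tᵢ ⇒ x = tᵢ/(1/V₁ − 1/V₂) = 0.19318/(2.9240e-03 − 1.5337e-03) = 138.95 m.

139.0 m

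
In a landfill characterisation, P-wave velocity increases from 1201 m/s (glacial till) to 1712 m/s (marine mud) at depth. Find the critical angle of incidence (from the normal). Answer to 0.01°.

44.55°

Critical incidence: sin θ_c = V₁/V₂ = 1201/1712 = 0.7015.
θ_c = arcsin 0.7015 = 44.55°.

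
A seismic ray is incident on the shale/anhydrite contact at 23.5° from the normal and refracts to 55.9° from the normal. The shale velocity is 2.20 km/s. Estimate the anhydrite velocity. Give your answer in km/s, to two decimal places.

4.57 km/s

Snell's law: sin 23.5°/V₁ = sin 55.9°/V₂.
V₂ = V₁·sin 55.9°/sin 23.5° = 2.20 × 2.0766 = 4.57 km/s.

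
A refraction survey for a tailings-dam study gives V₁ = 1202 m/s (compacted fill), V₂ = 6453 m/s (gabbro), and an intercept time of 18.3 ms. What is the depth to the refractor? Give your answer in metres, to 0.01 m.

h = tᵢ·V₁·V₂ / (2·√(V₂²−V₁²)).
√(V₂²−V₁²) = √(6453² − 1202²) = 6340.1 m/s.
h = 0.0183 s × 1202 × 6453 / (2 × 6340.1) = 11.19 m.

11.19 m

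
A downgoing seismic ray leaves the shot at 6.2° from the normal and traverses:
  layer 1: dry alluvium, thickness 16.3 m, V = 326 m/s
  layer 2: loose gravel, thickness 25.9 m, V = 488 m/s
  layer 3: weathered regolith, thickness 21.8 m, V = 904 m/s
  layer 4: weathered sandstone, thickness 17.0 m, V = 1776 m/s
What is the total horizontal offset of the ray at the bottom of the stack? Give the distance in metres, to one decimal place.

Ray parameter p = sin 6.2° / 326 m/s = 3.3129e-04 s/m.
Layer 1: θ = 6.20°; offset = 16.3·tan 6.20° = 1.771 m.
Layer 2: sin θ = p·488 = 0.1617 → θ = 9.30°; offset = 25.9·tan 9.30° = 4.243 m.
Layer 3: sin θ = p·904 = 0.2995 → θ = 17.43°; offset = 21.8·tan 17.43° = 6.843 m.
Layer 4: sin θ = p·1776 = 0.5884 → θ = 36.04°; offset = 17.0·tan 36.04° = 12.370 m.
Summing the layer offsets gives 25.226 m.

25.2 m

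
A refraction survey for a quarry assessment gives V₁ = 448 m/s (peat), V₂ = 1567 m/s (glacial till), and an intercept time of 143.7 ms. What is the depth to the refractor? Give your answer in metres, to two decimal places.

h = tᵢ·V₁·V₂ / (2·√(V₂²−V₁²)).
√(V₂²−V₁²) = √(1567² − 448²) = 1501.6 m/s.
h = 0.1437 s × 448 × 1567 / (2 × 1501.6) = 33.59 m.

33.59 m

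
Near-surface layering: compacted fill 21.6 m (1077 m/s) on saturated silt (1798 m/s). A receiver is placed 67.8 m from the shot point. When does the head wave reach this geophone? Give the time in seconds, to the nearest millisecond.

θ_c = arcsin(V₁/V₂) = arcsin(1077/1798) = 36.80°, cos θ_c = 0.8007.
Intercept time tᵢ = 2h cos θ_c / V₁ = 2·21.6·0.8007/1077 = 0.03212 s.
t = x/V₂ + tᵢ = 67.8/1798 + 0.03212 = 0.06983 s.

0.070 s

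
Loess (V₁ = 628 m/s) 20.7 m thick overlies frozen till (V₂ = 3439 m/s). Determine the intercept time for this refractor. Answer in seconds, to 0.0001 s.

θ_c = arcsin(V₁/V₂) = arcsin(628/3439) = 10.52°; cos θ_c = 0.9832.
tᵢ = 2h·cos θ_c / V₁ = 2·20.7·0.9832 / 628 = 0.06482 s.

0.0648 s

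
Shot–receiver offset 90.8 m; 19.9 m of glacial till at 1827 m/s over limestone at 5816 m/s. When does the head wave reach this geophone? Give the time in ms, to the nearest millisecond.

36 ms

θ_c = arcsin(V₁/V₂) = arcsin(1827/5816) = 18.31°, cos θ_c = 0.9494.
Intercept time tᵢ = 2h cos θ_c / V₁ = 2·19.9·0.9494/1827 = 0.02068 s.
t = x/V₂ + tᵢ = 90.8/5816 + 0.02068 = 0.03629 s.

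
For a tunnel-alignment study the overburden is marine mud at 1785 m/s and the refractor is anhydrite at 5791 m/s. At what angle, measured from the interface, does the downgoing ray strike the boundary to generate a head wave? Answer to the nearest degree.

72°

At critical incidence the refracted ray runs along the interface (θ₂ = 90°), so sin θ_c = V₁/V₂.
θ_c = arcsin(1785/5791) = arcsin 0.3082 = 17.95°.
Measured from the interface: 90° − 17.95° = 72.05°.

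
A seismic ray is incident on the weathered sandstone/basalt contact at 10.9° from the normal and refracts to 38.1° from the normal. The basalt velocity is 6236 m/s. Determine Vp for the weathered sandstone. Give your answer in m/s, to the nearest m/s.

Snell's law: sin 10.9°/V₁ = sin 38.1°/V₂.
V₁ = V₂·sin 10.9°/sin 38.1° = 6236 × 0.3065 = 1911.07 m/s.

1911 m/s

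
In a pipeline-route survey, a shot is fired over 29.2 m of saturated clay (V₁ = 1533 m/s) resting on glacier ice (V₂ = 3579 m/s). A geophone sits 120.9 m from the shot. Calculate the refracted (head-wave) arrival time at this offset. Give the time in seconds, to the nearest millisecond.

t = x/V₂ + 2h·√(V₂²−V₁²)/(V₁V₂).
√(V₂²−V₁²) = √(3579²−1533²) = 3234.1 m/s; delay term = 2·29.2·3234.1/(1533·3579) = 0.03442 s.
t = 120.9/3579 + 0.03442 = 0.06820 s.

0.068 s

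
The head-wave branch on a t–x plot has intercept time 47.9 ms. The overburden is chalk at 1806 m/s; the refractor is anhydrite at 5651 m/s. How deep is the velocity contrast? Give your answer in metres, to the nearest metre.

h = tᵢ·V₁·V₂ / (2·√(V₂²−V₁²)).
√(V₂²−V₁²) = √(5651² − 1806²) = 5354.6 m/s.
h = 0.0479 s × 1806 × 5651 / (2 × 5354.6) = 45.65 m.

46 m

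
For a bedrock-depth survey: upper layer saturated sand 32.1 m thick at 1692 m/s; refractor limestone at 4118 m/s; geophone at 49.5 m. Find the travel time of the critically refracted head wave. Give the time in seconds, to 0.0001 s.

t = x/V₂ + 2h·√(V₂²−V₁²)/(V₁V₂).
√(V₂²−V₁²) = √(4118²−1692²) = 3754.3 m/s; delay term = 2·32.1·3754.3/(1692·4118) = 0.03459 s.
t = 49.5/4118 + 0.03459 = 0.04661 s.

0.0466 s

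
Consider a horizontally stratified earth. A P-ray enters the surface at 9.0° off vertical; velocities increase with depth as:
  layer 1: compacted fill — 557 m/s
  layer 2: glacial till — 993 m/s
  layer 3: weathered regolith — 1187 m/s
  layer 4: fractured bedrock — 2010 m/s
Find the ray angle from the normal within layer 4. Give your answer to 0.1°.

34.4°

Ray parameter p = sin 9.0° / 557 = 2.8085e-04 s/m.
sin θ_4 = p·V_4 = 2.8085e-04 × 2010 = 0.5645.
θ_4 = 34.37° from the vertical.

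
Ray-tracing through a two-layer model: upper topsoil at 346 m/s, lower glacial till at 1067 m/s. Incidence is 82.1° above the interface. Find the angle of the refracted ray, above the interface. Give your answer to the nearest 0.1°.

Angle from the normal: 90° − 82.1° = 7.9°.
Snell's law: sin θ₂ = (V₂/V₁)·sin θ₁ = (1067/346)·sin 7.9° = 0.4239.
θ₂ = arcsin 0.4239 = 25.08° from the normal.
From the interface: 90° − 25.08° = 64.92°.

64.9°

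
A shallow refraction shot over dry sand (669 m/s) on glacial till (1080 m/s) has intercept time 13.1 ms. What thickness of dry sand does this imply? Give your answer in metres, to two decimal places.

θ_c = arcsin(669/1080) = 38.28°; cos θ_c = 0.7850.
tᵢ = 2h cos θ_c/V₁ ⇒ h = tᵢ·V₁/(2 cos θ_c) = 0.0131·669/(2·0.7850) = 5.58 m.

5.58 m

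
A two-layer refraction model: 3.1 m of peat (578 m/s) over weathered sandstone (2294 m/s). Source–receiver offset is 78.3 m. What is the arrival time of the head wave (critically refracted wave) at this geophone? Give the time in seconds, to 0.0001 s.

θ_c = arcsin(V₁/V₂) = arcsin(578/2294) = 14.59°, cos θ_c = 0.9677.
Intercept time tᵢ = 2h cos θ_c / V₁ = 2·3.1·0.9677/578 = 0.01038 s.
t = x/V₂ + tᵢ = 78.3/2294 + 0.01038 = 0.04451 s.

0.0445 s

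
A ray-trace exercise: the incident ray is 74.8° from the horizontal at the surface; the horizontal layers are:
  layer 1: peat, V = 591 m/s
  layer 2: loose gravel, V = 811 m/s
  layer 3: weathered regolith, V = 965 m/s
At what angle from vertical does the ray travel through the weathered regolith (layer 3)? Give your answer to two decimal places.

From the normal: θ₁ = 90° − 74.8° = 15.2°.
Snell's law across each interface conserves sin θ / V, so sin θ_3 = V_3·sin θ₁/V₁.
sin θ_3 = 965 × sin 15.2° / 591 = 0.4281.
θ_3 = arcsin 0.4281 = 25.35°.

25.35°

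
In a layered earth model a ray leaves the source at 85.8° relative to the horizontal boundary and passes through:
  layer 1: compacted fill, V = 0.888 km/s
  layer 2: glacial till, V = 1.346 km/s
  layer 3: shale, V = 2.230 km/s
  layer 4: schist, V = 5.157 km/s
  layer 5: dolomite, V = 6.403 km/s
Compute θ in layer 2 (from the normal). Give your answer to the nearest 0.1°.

6.4°

From the normal: θ₁ = 90° − 85.8° = 4.2°.
Ray parameter p = sin 4.2° / 0.888 = 8.2475e-02 s/km.
sin θ_2 = p·V_2 = 8.2475e-02 × 1.346 = 0.1110.
θ_2 = arcsin 0.1110 = 6.37°.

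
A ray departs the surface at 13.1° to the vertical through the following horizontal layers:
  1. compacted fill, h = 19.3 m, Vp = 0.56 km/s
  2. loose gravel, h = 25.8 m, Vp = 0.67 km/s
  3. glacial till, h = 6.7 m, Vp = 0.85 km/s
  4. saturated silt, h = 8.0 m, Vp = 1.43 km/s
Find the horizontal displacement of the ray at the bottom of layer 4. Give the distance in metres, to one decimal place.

19.9 m

Apply Snell's law at each interface; in layer i the horizontal offset is hᵢ·tan θᵢ.
Layer 1: θ = 13.10°; offset = 19.3·tan 13.10° = 4.491 m.
Layer 2: sin θ = 0.67·sin 13.1°/0.56 = 0.2712, θ = 15.73°; offset = 25.8·tan 15.73° = 7.269 m.
Layer 3: sin θ = 0.85·sin 13.1°/0.56 = 0.3440, θ = 20.12°; offset = 6.7·tan 20.12° = 2.455 m.
Layer 4: sin θ = 1.43·sin 13.1°/0.56 = 0.5788, θ = 35.36°; offset = 8.0·tan 35.36° = 5.678 m.
Summing the layer offsets gives 19.892 m.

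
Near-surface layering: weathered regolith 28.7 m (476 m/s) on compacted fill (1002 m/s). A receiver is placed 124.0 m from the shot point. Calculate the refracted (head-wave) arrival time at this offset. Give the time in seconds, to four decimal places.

0.2299 s

θ_c = arcsin(V₁/V₂) = arcsin(476/1002) = 28.36°, cos θ_c = 0.8800.
Intercept time tᵢ = 2h cos θ_c / V₁ = 2·28.7·0.8800/476 = 0.10611 s.
t = x/V₂ + tᵢ = 124.0/1002 + 0.10611 = 0.22987 s.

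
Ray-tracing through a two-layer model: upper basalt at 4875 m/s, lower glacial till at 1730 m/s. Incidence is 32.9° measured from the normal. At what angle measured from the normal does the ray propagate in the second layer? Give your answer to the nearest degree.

Snell's law: sin θ₂ = (V₂/V₁)·sin θ₁ = (1730/4875)·sin 32.9° = 0.1928.
θ₂ = sin⁻¹(0.1928) = 11.11° (from vertical).

11°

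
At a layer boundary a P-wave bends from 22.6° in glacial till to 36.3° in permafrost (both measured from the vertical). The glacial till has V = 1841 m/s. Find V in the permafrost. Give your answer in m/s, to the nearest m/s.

2836 m/s

Snell's law: sin 22.6°/V₁ = sin 36.3°/V₂.
V₂ = V₁·sin 36.3°/sin 22.6° = 1841 × 1.5405 = 2836.09 m/s.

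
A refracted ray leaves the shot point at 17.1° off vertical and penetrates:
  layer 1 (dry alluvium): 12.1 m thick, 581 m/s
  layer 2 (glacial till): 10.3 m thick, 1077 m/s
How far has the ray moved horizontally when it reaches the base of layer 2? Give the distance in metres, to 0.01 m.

Apply Snell's law at each interface; in layer i the horizontal offset is hᵢ·tan θᵢ.
Layer 1: θ = 17.10°; offset = 12.1·tan 17.10° = 3.7224 m.
Layer 2: sin θ = 1077·sin 17.1°/581 = 0.5451, θ = 33.03°; offset = 10.3·tan 33.03° = 6.6963 m.
Total horizontal offset = 10.4187 m.

10.42 m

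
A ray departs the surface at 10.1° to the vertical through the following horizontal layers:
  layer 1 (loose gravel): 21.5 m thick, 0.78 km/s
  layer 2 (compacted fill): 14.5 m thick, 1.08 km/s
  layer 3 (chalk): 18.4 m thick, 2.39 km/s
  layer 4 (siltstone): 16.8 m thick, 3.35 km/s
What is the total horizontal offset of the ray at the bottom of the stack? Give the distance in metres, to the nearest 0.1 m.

Apply Snell's law at each interface; in layer i the horizontal offset is hᵢ·tan θᵢ.
Layer 1: θ = 10.10°; offset = 21.5·tan 10.10° = 3.830 m.
Layer 2: sin θ = 1.08·sin 10.1°/0.78 = 0.2428, θ = 14.05°; offset = 14.5·tan 14.05° = 3.629 m.
Layer 3: sin θ = 2.39·sin 10.1°/0.78 = 0.5373, θ = 32.50°; offset = 18.4·tan 32.50° = 11.723 m.
Layer 4: sin θ = 3.35·sin 10.1°/0.78 = 0.7532, θ = 48.87°; offset = 16.8·tan 48.87° = 19.235 m.
Total horizontal offset = 38.418 m.

38.4 m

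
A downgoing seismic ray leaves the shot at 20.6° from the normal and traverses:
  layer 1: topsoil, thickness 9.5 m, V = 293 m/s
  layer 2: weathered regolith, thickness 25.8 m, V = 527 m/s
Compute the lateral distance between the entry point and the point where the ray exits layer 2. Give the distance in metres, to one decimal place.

24.7 m

p = sin θ₁/V₁ = sin 20.6°/293 = 1.2008e-03 s/m is conserved through the stack.
Layer 1: θ = 20.60°; offset = 9.5·tan 20.60° = 3.571 m.
Layer 2: sin θ = p·527 = 0.6328 → θ = 39.26°; offset = 25.8·tan 39.26° = 21.087 m.
Total horizontal offset = 24.657 m.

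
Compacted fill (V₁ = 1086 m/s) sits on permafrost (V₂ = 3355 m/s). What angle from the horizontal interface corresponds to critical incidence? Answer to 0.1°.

Critical incidence: sin θ_c = V₁/V₂ = 1086/3355 = 0.3237.
θ_c = arcsin 0.3237 = 18.89°.
Measured from the interface: 90° − 18.89° = 71.11°.

71.1°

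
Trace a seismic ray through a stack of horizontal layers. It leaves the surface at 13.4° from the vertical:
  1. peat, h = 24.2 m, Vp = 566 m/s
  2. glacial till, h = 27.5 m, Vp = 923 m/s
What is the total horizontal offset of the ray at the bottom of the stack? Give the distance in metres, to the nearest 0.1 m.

17.0 m

Ray parameter p = sin 13.4° / 566 m/s = 4.0945e-04 s/m.
Layer 1: θ = 13.40°; offset = 24.2·tan 13.40° = 5.765 m.
Layer 2: sin θ = p·923 = 0.3779 → θ = 22.20°; offset = 27.5·tan 22.20° = 11.225 m.
Σ offsets = 16.991 m.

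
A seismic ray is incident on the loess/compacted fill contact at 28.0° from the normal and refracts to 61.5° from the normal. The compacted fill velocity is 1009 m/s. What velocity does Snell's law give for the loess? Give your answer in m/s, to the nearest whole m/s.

Snell's law: sin 28.0°/V₁ = sin 61.5°/V₂.
V₁ = V₂·sin 28.0°/sin 61.5° = 1009 × 0.5342 = 539.02 m/s.

539 m/s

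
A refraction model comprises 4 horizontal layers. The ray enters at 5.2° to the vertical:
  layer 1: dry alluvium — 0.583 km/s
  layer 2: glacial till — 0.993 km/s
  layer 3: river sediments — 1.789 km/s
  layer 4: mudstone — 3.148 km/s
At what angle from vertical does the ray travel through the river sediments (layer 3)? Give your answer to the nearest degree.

16°

Snell's law across each interface conserves sin θ / V, so sin θ_3 = V_3·sin θ₁/V₁.
sin θ_3 = 1.789 × sin 5.2° / 0.583 = 0.2781.
θ_3 = arcsin 0.2781 = 16.15°.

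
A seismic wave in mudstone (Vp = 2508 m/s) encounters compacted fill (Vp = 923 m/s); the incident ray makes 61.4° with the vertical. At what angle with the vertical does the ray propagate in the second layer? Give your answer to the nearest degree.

19°

Snell's law: sin θ₂ = (V₂/V₁)·sin θ₁ = (923/2508)·sin 61.4° = 0.3231.
θ₂ = sin⁻¹(0.3231) = 18.85° (from vertical).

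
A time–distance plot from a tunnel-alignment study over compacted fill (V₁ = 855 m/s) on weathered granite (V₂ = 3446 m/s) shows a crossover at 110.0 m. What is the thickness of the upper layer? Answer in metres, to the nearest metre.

h = (x_cross/2)·√((V₂−V₁)/(V₂+V₁)).
(V₂−V₁)/(V₂+V₁) = (3446−855)/(3446+855) = 0.6024; √ = 0.7762.
h = (110.0/2)·0.7762 = 42.69 m.

43 m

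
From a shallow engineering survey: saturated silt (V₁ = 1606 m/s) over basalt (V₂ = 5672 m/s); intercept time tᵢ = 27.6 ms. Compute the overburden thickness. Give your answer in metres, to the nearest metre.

θ_c = arcsin(1606/5672) = 16.45°; cos θ_c = 0.9591.
tᵢ = 2h cos θ_c/V₁ ⇒ h = tᵢ·V₁/(2 cos θ_c) = 0.0276·1606/(2·0.9591) = 23.11 m.

23 m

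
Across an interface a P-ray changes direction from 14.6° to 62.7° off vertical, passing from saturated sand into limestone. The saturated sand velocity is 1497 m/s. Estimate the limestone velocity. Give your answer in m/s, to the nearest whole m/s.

sin 14.6° = 0.2521; sin 62.7° = 0.8886.
V₂ = V₁·(sin θ₂/sin θ₁) = 1497·(0.8886/0.2521) = 5277.36 m/s.

5277 m/s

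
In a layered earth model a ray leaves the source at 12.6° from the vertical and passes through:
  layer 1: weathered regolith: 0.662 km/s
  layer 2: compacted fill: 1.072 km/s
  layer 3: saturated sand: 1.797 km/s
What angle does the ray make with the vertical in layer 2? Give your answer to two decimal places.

Ray parameter p = sin 12.6° / 0.662 = 3.2952e-01 s/km.
sin θ_2 = p·V_2 = 3.2952e-01 × 1.072 = 0.3532.
θ_2 = 20.69° from the vertical.

20.69°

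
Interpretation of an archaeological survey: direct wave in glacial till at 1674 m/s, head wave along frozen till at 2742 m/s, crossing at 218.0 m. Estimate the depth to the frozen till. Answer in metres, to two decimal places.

53.60 m

h = (x_cross/2)·√((V₂−V₁)/(V₂+V₁)).
(V₂−V₁)/(V₂+V₁) = (2742−1674)/(2742+1674) = 0.2418; √ = 0.4918.
h = (218.0/2)·0.4918 = 53.60 m.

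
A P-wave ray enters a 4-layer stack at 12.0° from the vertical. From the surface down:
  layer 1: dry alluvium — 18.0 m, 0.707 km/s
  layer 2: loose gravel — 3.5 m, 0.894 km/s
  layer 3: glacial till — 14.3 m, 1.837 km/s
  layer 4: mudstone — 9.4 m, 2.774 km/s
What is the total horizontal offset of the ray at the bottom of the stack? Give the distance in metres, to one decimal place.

27.2 m

Ray parameter p = sin 12.0° / 0.707 km/s = 2.9408e-01 s/km.
Layer 1: θ = 12.00°; offset = 18.0·tan 12.00° = 3.826 m.
Layer 2: sin θ = p·0.894 = 0.2629 → θ = 15.24°; offset = 3.5·tan 15.24° = 0.954 m.
Layer 3: sin θ = p·1.837 = 0.5402 → θ = 32.70°; offset = 14.3·tan 32.70° = 9.180 m.
Layer 4: sin θ = p·2.774 = 0.8158 → θ = 54.66°; offset = 9.4·tan 54.66° = 13.258 m.
Summing the layer offsets gives 27.218 m.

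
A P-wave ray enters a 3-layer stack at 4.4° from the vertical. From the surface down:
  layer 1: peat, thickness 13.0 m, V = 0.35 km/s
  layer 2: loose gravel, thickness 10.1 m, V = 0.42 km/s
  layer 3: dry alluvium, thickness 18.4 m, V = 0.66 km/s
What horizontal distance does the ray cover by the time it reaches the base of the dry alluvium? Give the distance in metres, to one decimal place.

p = sin θ₁/V₁ = sin 4.4°/0.35 = 2.1920e-01 s/km is conserved through the stack.
Layer 1: θ = 4.40°; offset = 13.0·tan 4.40° = 1.000 m.
Layer 2: sin θ = p·0.42 = 0.0921 → θ = 5.28°; offset = 10.1·tan 5.28° = 0.934 m.
Layer 3: sin θ = p·0.66 = 0.1447 → θ = 8.32°; offset = 18.4·tan 8.32° = 2.690 m.
Total horizontal offset = 4.624 m.

4.6 m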